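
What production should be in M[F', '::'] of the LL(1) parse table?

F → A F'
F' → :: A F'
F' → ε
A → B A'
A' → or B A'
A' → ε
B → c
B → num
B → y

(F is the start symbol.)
To find M[F', '::'], we find productions for F' where '::' is in the predict set (PREDICT(N → α) = (FIRST(α) \ {ε}) ∪ (FOLLOW(N) if α ⇒* ε)).

Relevant sets:
  FOLLOW(F') = { $ }

F' → :: A F': PREDICT = { '::' }
  '::' is in predict set, so this production goes in M[F', '::']
F' → ε: PREDICT = { $ }

M[F', '::'] = F' → :: A F'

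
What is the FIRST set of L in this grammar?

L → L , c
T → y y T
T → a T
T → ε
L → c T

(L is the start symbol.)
To compute FIRST(L), examine every production with L on the left-hand side, reading each right-hand side left to right until a non-nullable symbol is reached.

From L → L , c:
  - L is the symbol being defined: contributes nothing new
    L is not nullable, so stop
From L → c T:
  - c is a terminal: add 'c' and stop

Collecting: FIRST(L) = { 'c' }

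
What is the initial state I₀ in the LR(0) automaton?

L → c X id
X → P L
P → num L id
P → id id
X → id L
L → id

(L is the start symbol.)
First, augment the grammar with L' → L
I₀ = CLOSURE({ [L' → . L] }):
  [L' → . L] has the dot before L: add [L → . c X id], [L → . id]
No further items can be added.

I₀ = { [L → . c X id], [L → . id], [L' → . L] }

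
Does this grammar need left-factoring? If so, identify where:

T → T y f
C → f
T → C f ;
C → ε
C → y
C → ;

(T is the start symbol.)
Left-factoring is needed when two productions for the same non-terminal
share a common prefix on the right-hand side.

Productions for T:
  T → T y f
  T → C f ;
Productions for C:
  C → f
  C → ε
  C → y
  C → ;

No common prefixes found.

Answer: No, left-factoring is not needed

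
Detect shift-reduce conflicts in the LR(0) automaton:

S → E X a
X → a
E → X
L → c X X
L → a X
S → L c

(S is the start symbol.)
Yes — I5: [X → a .] vs [X → . a]

A shift-reduce conflict occurs when an LR(0) state has both:
  - a complete (reduce) item [A → α .] (dot at the end), and
  - a shift item [B → β . c γ] (dot before a terminal).

Augment with S' → S and build the canonical LR(0) collection (I0 = CLOSURE({[S' → . S]}), then GOTO on every symbol after a dot until no new states appear). It has 14 states:
  I0: { [E → . X], [L → . a X], [L → . c X X], [S → . E X a], [S → . L c], [S' → . S], [X → . a] }  — shift
  I1: { [S → E . X a], [X → . a] }  — shift
  I2: { [S → L . c] }  — shift
  I3: { [S' → S .] }  — accept
  I4: { [E → X .] }  — reduce
  I5: { [L → a . X], [X → . a], [X → a .] }  — shift, reduce
  I6: { [L → c . X X], [X → . a] }  — shift
  I7: { [L → c X . X], [X → . a] }  — shift
  I8: { [X → a .] }  — reduce
  I9: { [L → c X X .] }  — reduce
  I10: { [L → a X .] }  — reduce
  I11: { [S → L c .] }  — reduce
  I12: { [S → E X . a] }  — shift
  I13: { [S → E X a .] }  — reduce

I5 contains reduce item [X → a .] and shift item [X → . a] — shift-reduce conflict.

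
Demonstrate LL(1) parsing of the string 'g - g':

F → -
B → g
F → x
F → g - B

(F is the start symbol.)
LL(1) parsing maintains a stack (initially the start symbol over $) and the input. At each step: if the stack top is a terminal, match it against the current input token; if it is a non-terminal N, replace it with the RHS of M[N, lookahead] (the unique production whose predict set contains the lookahead).

Stack is shown with the top on the left.

Stack    Input    Action
------------------------
F $      g - g $  output F → g - B
g - B $  g - g $  match 'g'
- B $    - g $    match '-'
B $      g $      output B → g
g $      g $      match 'g'
$        $        accept

The string is accepted.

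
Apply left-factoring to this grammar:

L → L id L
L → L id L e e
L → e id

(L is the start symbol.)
L → L id L L'
L' → ε
L' → e e
L → e id

Left-factoring transforms A → αβ₁ | αβ₂ into A → αA' and A' → β₁ | β₂
(α is the longest common prefix among the alternatives). Repeat until
no nonterminal has two alternatives with a common prefix.

Round 1: L has alternatives sharing prefix 'L id L'. Introduce L': L → L id L L'
  Add: L' → ε
  Add: L' → e e

No remaining common prefixes — done.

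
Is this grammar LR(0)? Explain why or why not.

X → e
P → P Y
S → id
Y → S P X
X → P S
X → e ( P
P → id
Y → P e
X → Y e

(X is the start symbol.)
No. Shift-reduce conflict between [X → e .] and [X → e . ( P]

A grammar is LR(0) if no state in the canonical LR(0) collection has:
  - both a shift item (dot before a terminal) and a complete item (shift-reduce conflict), or
  - two or more complete items (reduce-reduce conflict; the accept item [X' → X .] counts as a complete item here).

Augment with X' → X and build the canonical LR(0) collection (I0 = CLOSURE({[X' → . X]}), then GOTO on every symbol after a dot until no new states appear). It has 18 states:
  I0: { [P → . P Y], [P → . id], [S → . id], [X → . P S], [X → . Y e], [X → . e ( P], [X → . e], [X' → . X], [Y → . P e], [Y → . S P X] }  — shift
  I1: { [P → . P Y], [P → . id], [P → P . Y], [S → . id], [X → P . S], [Y → . P e], [Y → . S P X], [Y → P . e] }  — shift
  I2: { [P → . P Y], [P → . id], [Y → S . P X] }  — shift
  I3: { [X' → X .] }  — accept
  I4: { [X → Y . e] }  — shift
  I5: { [X → e . ( P], [X → e .] }  — shift, reduce
  I6: { [P → id .], [S → id .] }  — 2 reduces
  I7: { [P → . P Y], [P → . id], [X → e ( . P] }  — shift
  I8: { [P → . P Y], [P → . id], [P → P . Y], [S → . id], [X → e ( P .], [Y → . P e], [Y → . S P X] }  — shift, reduce
  I9: { [P → id .] }  — reduce
  I10: { [P → . P Y], [P → . id], [P → P . Y], [S → . id], [Y → . P e], [Y → . S P X], [Y → P . e] }  — shift
  I11: { [P → P Y .] }  — reduce
  I12: { [Y → P e .] }  — reduce
  I13: { [X → Y e .] }  — reduce
  I14: { [P → . P Y], [P → . id], [P → P . Y], [S → . id], [X → . P S], [X → . Y e], [X → . e ( P], [X → . e], [Y → . P e], [Y → . S P X], [Y → S P . X] }  — shift
  I15: { [Y → S P X .] }  — reduce
  I16: { [P → P Y .], [X → Y . e] }  — shift, reduce
  I17: { [P → . P Y], [P → . id], [X → P S .], [Y → S . P X] }  — shift, reduce

Conflict in state I5:
  Shift-reduce conflict between [X → e .] and [X → e . ( P]
So the grammar is NOT LR(0).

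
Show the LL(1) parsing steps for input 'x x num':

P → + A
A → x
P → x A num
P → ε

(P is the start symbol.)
LL(1) parsing maintains a stack (initially the start symbol over $) and the input. At each step: if the stack top is a terminal, match it against the current input token; if it is a non-terminal N, replace it with the RHS of M[N, lookahead] (the unique production whose predict set contains the lookahead).

Stack is shown with the top on the left.

Stack      Input      Action
----------------------------
P $        x x num $  output P → x A num
x A num $  x x num $  match 'x'
A num $    x num $    output A → x
x num $    x num $    match 'x'
num $      num $      match 'num'
$          $          accept

The string is accepted.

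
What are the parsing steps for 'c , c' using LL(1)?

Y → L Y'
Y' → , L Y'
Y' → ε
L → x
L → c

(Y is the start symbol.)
LL(1) parsing maintains a stack (initially the start symbol over $) and the input. At each step: if the stack top is a terminal, match it against the current input token; if it is a non-terminal N, replace it with the RHS of M[N, lookahead] (the unique production whose predict set contains the lookahead).

Stack is shown with the top on the left.

Stack     Input    Action
-------------------------
Y $       c , c $  output Y → L Y'
L Y' $    c , c $  output L → c
c Y' $    c , c $  match 'c'
Y' $      , c $    output Y' → , L Y'
, L Y' $  , c $    match ','
L Y' $    c $      output L → c
c Y' $    c $      match 'c'
Y' $      $        output Y' → ε
$         $        accept

The string is accepted.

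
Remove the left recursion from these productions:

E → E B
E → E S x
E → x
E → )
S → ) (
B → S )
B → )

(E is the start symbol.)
E is directly left-recursive. The standard transformation for
  A → A α₁ | ... | A α_m | β₁ | ... | β_n
is
  A  → β₁ A' | ... | β_n A'
  A' → α₁ A' | ... | α_m A' | ε

E → x becomes E → x E'
E → ) becomes E → ) E'
E → E B becomes E' → B E'
E → E S x becomes E' → S x E'
Add E' → ε

Productions for other non-terminals are unchanged:
  S → ) (
  B → S )
  B → )

Resulting grammar:
E → x E'
E → ) E'
E' → B E'
E' → S x E'
E' → ε
S → ) (
B → S )
B → )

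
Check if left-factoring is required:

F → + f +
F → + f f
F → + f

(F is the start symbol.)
Left-factoring is needed when two productions for the same non-terminal
share a common prefix on the right-hand side.

Productions for F:
  F → + f +
  F → + f f
  F → + f

Found common prefix '+ f' in productions for F

Answer: Yes, F has productions with common prefix '+ f'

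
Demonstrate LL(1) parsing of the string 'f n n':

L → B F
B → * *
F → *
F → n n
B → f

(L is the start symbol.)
Stack is shown with the top on the left.

Stack  Input    Action
----------------------
L $    f n n $  output L → B F
B F $  f n n $  output B → f
f F $  f n n $  match 'f'
F $    n n $    output F → n n
n n $  n n $    match 'n'
n $    n $      match 'n'
$      $        accept

The string is accepted.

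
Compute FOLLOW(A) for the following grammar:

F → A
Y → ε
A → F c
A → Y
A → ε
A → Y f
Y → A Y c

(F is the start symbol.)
To compute FOLLOW(A), find every occurrence of A on a right-hand side N → α A β: add FIRST(β) \ {ε}, and if β is empty or nullable also add FOLLOW(N). Iterate to a fixed point.

In F → A: A is at the end, add FOLLOW(F)
In Y → A Y c: A is followed by Y c, add FIRST(Y c) \ {ε} = { 'c', 'f' }

The FOLLOW sets referred to above (computed the same way, to a fixed point):
  FOLLOW(F) = { $, 'c' }

Taking the union: FOLLOW(A) = { $, 'c', 'f' }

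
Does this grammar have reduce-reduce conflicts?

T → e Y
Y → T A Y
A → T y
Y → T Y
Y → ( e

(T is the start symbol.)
Augment with T' → T and build the canonical LR(0) collection (I0 = CLOSURE({[T' → . T]}), then GOTO on every symbol after a dot until no new states appear). It has 12 states:
  I0: { [T → . e Y], [T' → . T] }  — shift
  I1: { [T' → T .] }  — accept
  I2: { [T → . e Y], [T → e . Y], [Y → . ( e], [Y → . T A Y], [Y → . T Y] }  — shift
  I3: { [Y → ( . e] }  — shift
  I4: { [A → . T y], [T → . e Y], [Y → . ( e], [Y → . T A Y], [Y → . T Y], [Y → T . A Y], [Y → T . Y] }  — shift
  I5: { [T → e Y .] }  — reduce
  I6: { [T → . e Y], [Y → . ( e], [Y → . T A Y], [Y → . T Y], [Y → T A . Y] }  — shift
  I7: { [A → . T y], [A → T . y], [T → . e Y], [Y → . ( e], [Y → . T A Y], [Y → . T Y], [Y → T . A Y], [Y → T . Y] }  — shift
  I8: { [Y → T Y .] }  — reduce
  I9: { [A → T y .] }  — reduce
  I10: { [Y → T A Y .] }  — reduce
  I11: { [Y → ( e .] }  — reduce

No state contains more than one complete item.

Answer: No reduce-reduce conflicts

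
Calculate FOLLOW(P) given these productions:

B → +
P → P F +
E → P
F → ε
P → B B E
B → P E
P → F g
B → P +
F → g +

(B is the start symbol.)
{ $, '+', 'g' }

To compute FOLLOW(P), find every occurrence of P on a right-hand side N → α P β: add FIRST(β) \ {ε}, and if β is empty or nullable also add FOLLOW(N). Iterate to a fixed point.

In P → P F +: P is followed by F '+', add FIRST(F '+') \ {ε} = { '+', 'g' }
In E → P: P is at the end, add FOLLOW(E)
In B → P E: P is followed by E, add FIRST(E) \ {ε} = { '+', 'g' }
In B → P +: P is followed by '+', add FIRST('+') \ {ε} = { '+' }

The FOLLOW sets referred to above (computed the same way, to a fixed point):
  FOLLOW(E) = { $, '+', 'g' }

Taking the union: FOLLOW(P) = { $, '+', 'g' }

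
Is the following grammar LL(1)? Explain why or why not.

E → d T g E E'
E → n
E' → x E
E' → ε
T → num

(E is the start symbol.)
No. Predict set conflict for E': { 'x' }

A grammar is LL(1) if for each non-terminal N with multiple productions, the predict sets of those productions are pairwise disjoint, where PREDICT(N → α) = (FIRST(α) \ {ε}) ∪ (FOLLOW(N) if α ⇒* ε).

Relevant sets:
  FOLLOW(E') = { $, 'x' }

For E:
  PREDICT(E → d T g E E') = { 'd' }
  PREDICT(E → n) = { 'n' }
For E':
  PREDICT(E' → x E) = { 'x' }
  PREDICT(E' → ε) = { $, 'x' }
T has a single production, so nothing to check there.

Conflict found: Predict set conflict for E': { 'x' }
The grammar is NOT LL(1).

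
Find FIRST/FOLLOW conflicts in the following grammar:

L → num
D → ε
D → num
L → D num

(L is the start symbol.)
A FIRST/FOLLOW conflict occurs when a non-terminal N has a nullable alternative N → β (β ⇒* ε) and another alternative N → α with FIRST(α) ∩ FOLLOW(N) ≠ ∅: on such a lookahead the parser cannot decide between expanding α and letting N vanish via β.

Nullable non-terminals: D.

D: nullable alternative(s) D → ε; FOLLOW(D) = { 'num' }
  D → ε: FIRST \ {ε} = { } — this is the only nullable alternative, skip
  D → num: FIRST \ {ε} = { 'num' } — overlaps FOLLOW(D) on { 'num' }: CONFLICT

L has no nullable alternative, so no FIRST/FOLLOW check is needed there.

So the grammar has 1 FIRST/FOLLOW conflict (marked CONFLICT above).

Answer: Yes. D → num with FOLLOW(D) on { 'num' }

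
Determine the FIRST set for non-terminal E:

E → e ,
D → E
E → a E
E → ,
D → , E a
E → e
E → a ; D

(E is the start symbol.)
{ ',', 'a', 'e' }

From E → e ,:
  - e is a terminal: add 'e' and stop
From E → a E:
  - a is a terminal: add 'a' and stop
From E → ,:
  - ',' is a terminal: add ',' and stop
From E → e:
  - e is a terminal: add 'e' and stop
From E → a ; D:
  - a is a terminal: add 'a' and stop

Collecting: FIRST(E) = { ',', 'a', 'e' }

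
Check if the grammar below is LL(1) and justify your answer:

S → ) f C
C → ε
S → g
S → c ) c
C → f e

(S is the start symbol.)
Relevant sets:
  FOLLOW(C) = { $ }

For S:
  PREDICT(S → ')' f C) = { ')' }
  PREDICT(S → g) = { 'g' }
  PREDICT(S → c ')' c) = { 'c' }
For C:
  PREDICT(C → ε) = { $ }
  PREDICT(C → f e) = { 'f' }

All predict sets are disjoint. The grammar IS LL(1).

Answer: Yes, the grammar is LL(1).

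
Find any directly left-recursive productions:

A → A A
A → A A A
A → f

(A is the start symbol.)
Direct left recursion occurs when N → N α for some non-terminal N (the right-hand side begins with the left-hand side itself).

A → A A: LEFT RECURSIVE (starts with A)
A → A A A: LEFT RECURSIVE (starts with A)
A → f: starts with f

The grammar has direct left recursion on: A.

Answer: Yes, A is left-recursive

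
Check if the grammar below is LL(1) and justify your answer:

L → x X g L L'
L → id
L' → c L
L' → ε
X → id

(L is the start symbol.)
Relevant sets:
  FOLLOW(L') = { $, 'c' }

For L:
  PREDICT(L → x X g L L') = { 'x' }
  PREDICT(L → id) = { 'id' }
For L':
  PREDICT(L' → c L) = { 'c' }
  PREDICT(L' → ε) = { $, 'c' }
X has a single production, so nothing to check there.

Conflict found: Predict set conflict for L': { 'c' }
The grammar is NOT LL(1).

Answer: No. Predict set conflict for L': { 'c' }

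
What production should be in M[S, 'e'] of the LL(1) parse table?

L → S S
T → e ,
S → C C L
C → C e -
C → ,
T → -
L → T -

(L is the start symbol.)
Empty (error entry)

To find M[S, 'e'], we find productions for S where 'e' is in the predict set (PREDICT(N → α) = (FIRST(α) \ {ε}) ∪ (FOLLOW(N) if α ⇒* ε)).

Relevant sets:
  FIRST(C) = { ',' }

S → C C L: PREDICT = { ',' }

M[S, 'e'] is empty (no production applies)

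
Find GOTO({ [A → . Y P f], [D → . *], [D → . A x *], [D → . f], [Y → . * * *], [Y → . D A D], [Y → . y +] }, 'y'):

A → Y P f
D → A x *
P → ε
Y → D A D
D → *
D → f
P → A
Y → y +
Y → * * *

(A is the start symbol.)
GOTO(I, 'y') = CLOSURE({ [A → αX.β] : [A → α.Xβ] ∈ I, X = 'y' })

Items with dot before 'y', with the dot advanced:
  [Y → . y +] → [Y → y . +]
Closure adds nothing (no advanced item has the dot before a non-terminal).

GOTO = { [Y → y . +] }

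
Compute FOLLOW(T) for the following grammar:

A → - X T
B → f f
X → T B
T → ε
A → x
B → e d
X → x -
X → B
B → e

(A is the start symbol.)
{ $, 'e', 'f' }

To compute FOLLOW(T), find every occurrence of T on a right-hand side N → α T β: add FIRST(β) \ {ε}, and if β is empty or nullable also add FOLLOW(N). Iterate to a fixed point.

In A → - X T: T is at the end, add FOLLOW(A)
In X → T B: T is followed by B, add FIRST(B) \ {ε} = { 'e', 'f' }

The FOLLOW sets referred to above (computed the same way, to a fixed point):
  FOLLOW(A) = { $ }

Taking the union: FOLLOW(T) = { $, 'e', 'f' }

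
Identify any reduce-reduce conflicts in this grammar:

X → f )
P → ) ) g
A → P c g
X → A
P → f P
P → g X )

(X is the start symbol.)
A reduce-reduce conflict occurs when an LR(0) state has two complete items [A → α .] and [B → β .] — both call for a reduction, and with no lookahead the parser cannot choose between them.

Augment with X' → X and build the canonical LR(0) collection (I0 = CLOSURE({[X' → . X]}), then GOTO on every symbol after a dot until no new states appear). It has 16 states:
  I0: { [A → . P c g], [P → . ) ) g], [P → . f P], [P → . g X )], [X → . A], [X → . f )], [X' → . X] }  — shift
  I1: { [P → ) . ) g] }  — shift
  I2: { [X → A .] }  — reduce
  I3: { [A → P . c g] }  — shift
  I4: { [X' → X .] }  — accept
  I5: { [P → . ) ) g], [P → . f P], [P → . g X )], [P → f . P], [X → f . )] }  — shift
  I6: { [A → . P c g], [P → . ) ) g], [P → . f P], [P → . g X )], [P → g . X )], [X → . A], [X → . f )] }  — shift
  I7: { [P → g X . )] }  — shift
  I8: { [P → g X ) .] }  — reduce
  I9: { [P → ) . ) g], [X → f ) .] }  — shift, reduce
  I10: { [P → f P .] }  — reduce
  I11: { [P → . ) ) g], [P → . f P], [P → . g X )], [P → f . P] }  — shift
  I12: { [P → ) ) . g] }  — shift
  I13: { [P → ) ) g .] }  — reduce
  I14: { [A → P c . g] }  — shift
  I15: { [A → P c g .] }  — reduce

No state contains more than one complete item.

Answer: No reduce-reduce conflicts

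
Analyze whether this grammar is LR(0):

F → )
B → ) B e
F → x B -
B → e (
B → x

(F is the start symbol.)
Augment with F' → F and build the canonical LR(0) collection (I0 = CLOSURE({[F' → . F]}), then GOTO on every symbol after a dot until no new states appear). It has 12 states:
  I0: { [F → . )], [F → . x B -], [F' → . F] }  — shift
  I1: { [F → ) .] }  — reduce
  I2: { [F' → F .] }  — accept
  I3: { [B → . ) B e], [B → . e (], [B → . x], [F → x . B -] }  — shift
  I4: { [B → ) . B e], [B → . ) B e], [B → . e (], [B → . x] }  — shift
  I5: { [F → x B . -] }  — shift
  I6: { [B → e . (] }  — shift
  I7: { [B → x .] }  — reduce
  I8: { [B → e ( .] }  — reduce
  I9: { [F → x B - .] }  — reduce
  I10: { [B → ) B . e] }  — shift
  I11: { [B → ) B e .] }  — reduce

Every state is either a pure shift/goto state or contains exactly one complete item and nothing to shift — no conflicts. The grammar is LR(0).

Answer: Yes, the grammar is LR(0)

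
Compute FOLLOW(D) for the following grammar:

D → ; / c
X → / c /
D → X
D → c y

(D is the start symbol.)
D is the start symbol, so $ ∈ FOLLOW(D).
D does not occur on any right-hand side.

Taking the union: FOLLOW(D) = { $ }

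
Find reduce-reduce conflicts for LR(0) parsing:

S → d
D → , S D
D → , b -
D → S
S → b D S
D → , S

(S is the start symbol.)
No reduce-reduce conflicts

A reduce-reduce conflict occurs when an LR(0) state has two complete items [A → α .] and [B → β .] — both call for a reduction, and with no lookahead the parser cannot choose between them.

Augment with S' → S and build the canonical LR(0) collection (I0 = CLOSURE({[S' → . S]}), then GOTO on every symbol after a dot until no new states appear). It has 12 states:
  I0: { [S → . b D S], [S → . d], [S' → . S] }  — shift
  I1: { [S' → S .] }  — accept
  I2: { [D → . , S D], [D → . , S], [D → . , b -], [D → . S], [S → . b D S], [S → . d], [S → b . D S] }  — shift
  I3: { [S → d .] }  — reduce
  I4: { [D → , . S D], [D → , . S], [D → , . b -], [S → . b D S], [S → . d] }  — shift
  I5: { [S → . b D S], [S → . d], [S → b D . S] }  — shift
  I6: { [D → S .] }  — reduce
  I7: { [S → b D S .] }  — reduce
  I8: { [D → , S . D], [D → , S .], [D → . , S D], [D → . , S], [D → . , b -], [D → . S], [S → . b D S], [S → . d] }  — shift, reduce
  I9: { [D → , b . -], [D → . , S D], [D → . , S], [D → . , b -], [D → . S], [S → . b D S], [S → . d], [S → b . D S] }  — shift
  I10: { [D → , b - .] }  — reduce
  I11: { [D → , S D .] }  — reduce

No state contains more than one complete item.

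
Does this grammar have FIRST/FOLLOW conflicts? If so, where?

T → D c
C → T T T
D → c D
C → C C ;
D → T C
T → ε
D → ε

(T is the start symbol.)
Yes. T → D c with FOLLOW(T) on { ';', 'c' }; C → C C ';' with FOLLOW(C) on { ';', 'c' }; D → c D with FOLLOW(D) on { 'c' }; D → T C with FOLLOW(D) on { 'c' }

A FIRST/FOLLOW conflict occurs when a non-terminal N has a nullable alternative N → β (β ⇒* ε) and another alternative N → α with FIRST(α) ∩ FOLLOW(N) ≠ ∅: on such a lookahead the parser cannot decide between expanding α and letting N vanish via β.

Nullable non-terminals: C, D, T.
FIRST sets used below: FIRST(T) = { ';', 'c', ε }, FIRST(C) = { ';', 'c', ε }, FIRST(D) = { ';', 'c', ε }

C: nullable alternative(s) C → T T T; FOLLOW(C) = { ';', 'c' }
  C → T T T: FIRST \ {ε} = { ';', 'c' } — this is the only nullable alternative, skip
  C → C C ;: FIRST \ {ε} = { ';', 'c' } — overlaps FOLLOW(C) on { ';', 'c' }: CONFLICT

D: nullable alternative(s) D → T C, D → ε; FOLLOW(D) = { 'c' }
  D → c D: FIRST \ {ε} = { 'c' } — overlaps FOLLOW(D) on { 'c' }: CONFLICT
  D → T C: FIRST \ {ε} = { ';', 'c' } — overlaps FOLLOW(D) on { 'c' }: CONFLICT
  D → ε: FIRST \ {ε} = { } — disjoint from FOLLOW(D)

T: nullable alternative(s) T → ε; FOLLOW(T) = { $, ';', 'c' }
  T → D c: FIRST \ {ε} = { ';', 'c' } — overlaps FOLLOW(T) on { ';', 'c' }: CONFLICT
  T → ε: FIRST \ {ε} = { } — this is the only nullable alternative, skip

So the grammar has 4 FIRST/FOLLOW conflicts (marked CONFLICT above).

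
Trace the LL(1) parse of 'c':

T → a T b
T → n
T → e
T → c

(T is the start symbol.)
LL(1) parsing maintains a stack (initially the start symbol over $) and the input. At each step: if the stack top is a terminal, match it against the current input token; if it is a non-terminal N, replace it with the RHS of M[N, lookahead] (the unique production whose predict set contains the lookahead).

Stack is shown with the top on the left.

Stack  Input  Action
--------------------
T $    c $    output T → c
c $    c $    match 'c'
$      $      accept

The string is accepted.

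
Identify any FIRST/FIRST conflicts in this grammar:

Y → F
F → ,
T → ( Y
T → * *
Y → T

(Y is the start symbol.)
No FIRST/FIRST conflicts.

FIRST sets of the non-terminals at (or reachable through a nullable prefix from) the front of some alternative:
  FIRST(F) = { ',' }
  FIRST(T) = { '(', '*' }

Productions for Y:
  Y → F: FIRST = { ',' }
  Y → T: FIRST = { '(', '*' }
Productions for T:
  T → ( Y: FIRST = { '(' }
  T → * *: FIRST = { '*' }
F has only one production, so no FIRST/FIRST conflict is possible there.

All alternatives of each non-terminal have pairwise disjoint FIRST sets.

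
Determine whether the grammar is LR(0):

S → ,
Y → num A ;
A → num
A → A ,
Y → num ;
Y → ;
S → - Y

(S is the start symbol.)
A grammar is LR(0) if no state in the canonical LR(0) collection has:
  - both a shift item (dot before a terminal) and a complete item (shift-reduce conflict), or
  - two or more complete items (reduce-reduce conflict; the accept item [S' → S .] counts as a complete item here).

Augment with S' → S and build the canonical LR(0) collection (I0 = CLOSURE({[S' → . S]}), then GOTO on every symbol after a dot until no new states appear). It has 12 states:
  I0: { [S → . ,], [S → . - Y], [S' → . S] }  — shift
  I1: { [S → , .] }  — reduce
  I2: { [S → - . Y], [Y → . ;], [Y → . num ;], [Y → . num A ;] }  — shift
  I3: { [S' → S .] }  — accept
  I4: { [Y → ; .] }  — reduce
  I5: { [S → - Y .] }  — reduce
  I6: { [A → . A ,], [A → . num], [Y → num . ;], [Y → num . A ;] }  — shift
  I7: { [Y → num ; .] }  — reduce
  I8: { [A → A . ,], [Y → num A . ;] }  — shift
  I9: { [A → num .] }  — reduce
  I10: { [A → A , .] }  — reduce
  I11: { [Y → num A ; .] }  — reduce

Every state is either a pure shift/goto state or contains exactly one complete item and nothing to shift — no conflicts. The grammar is LR(0).

Answer: Yes, the grammar is LR(0)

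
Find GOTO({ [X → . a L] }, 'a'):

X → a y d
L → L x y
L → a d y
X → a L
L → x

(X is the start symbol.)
{ [L → . L x y], [L → . a d y], [L → . x], [X → a . L] }

GOTO(I, 'a') = CLOSURE({ [A → αX.β] : [A → α.Xβ] ∈ I, X = 'a' })

Items with dot before 'a', with the dot advanced:
  [X → . a L] → [X → a . L]
Closure of the advanced items:
  [X → a . L] has the dot before L: add [L → . L x y], [L → . a d y], [L → . x]

GOTO = { [L → . L x y], [L → . a d y], [L → . x], [X → a . L] }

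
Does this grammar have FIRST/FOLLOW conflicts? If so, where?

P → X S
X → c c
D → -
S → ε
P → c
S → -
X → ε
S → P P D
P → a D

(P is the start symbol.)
Yes. P → c with FOLLOW(P) on { 'c' }; P → a D with FOLLOW(P) on { 'a' }; X → c c with FOLLOW(X) on { 'c' }; S → '-' with FOLLOW(S) on { '-' }; S → P P D with FOLLOW(S) on { '-', 'a', 'c' }

A FIRST/FOLLOW conflict occurs when a non-terminal N has a nullable alternative N → β (β ⇒* ε) and another alternative N → α with FIRST(α) ∩ FOLLOW(N) ≠ ∅: on such a lookahead the parser cannot decide between expanding α and letting N vanish via β.

Nullable non-terminals: P, S, X.
FIRST sets used below: FIRST(X) = { 'c', ε }, FIRST(S) = { '-', 'a', 'c', ε }, FIRST(P) = { '-', 'a', 'c', ε }, FIRST(D) = { '-' }

P: nullable alternative(s) P → X S; FOLLOW(P) = { $, '-', 'a', 'c' }
  P → X S: FIRST \ {ε} = { '-', 'a', 'c' } — this is the only nullable alternative, skip
  P → c: FIRST \ {ε} = { 'c' } — overlaps FOLLOW(P) on { 'c' }: CONFLICT
  P → a D: FIRST \ {ε} = { 'a' } — overlaps FOLLOW(P) on { 'a' }: CONFLICT

S: nullable alternative(s) S → ε; FOLLOW(S) = { $, '-', 'a', 'c' }
  S → ε: FIRST \ {ε} = { } — this is the only nullable alternative, skip
  S → -: FIRST \ {ε} = { '-' } — overlaps FOLLOW(S) on { '-' }: CONFLICT
  S → P P D: FIRST \ {ε} = { '-', 'a', 'c' } — overlaps FOLLOW(S) on { '-', 'a', 'c' }: CONFLICT

X: nullable alternative(s) X → ε; FOLLOW(X) = { $, '-', 'a', 'c' }
  X → c c: FIRST \ {ε} = { 'c' } — overlaps FOLLOW(X) on { 'c' }: CONFLICT
  X → ε: FIRST \ {ε} = { } — this is the only nullable alternative, skip

D has no nullable alternative, so no FIRST/FOLLOW check is needed there.

So the grammar has 5 FIRST/FOLLOW conflicts (marked CONFLICT above).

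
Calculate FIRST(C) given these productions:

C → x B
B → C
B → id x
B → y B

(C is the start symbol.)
{ 'x' }

To compute FIRST(C), examine every production with C on the left-hand side, reading each right-hand side left to right until a non-nullable symbol is reached.

From C → x B:
  - x is a terminal: add 'x' and stop

Collecting: FIRST(C) = { 'x' }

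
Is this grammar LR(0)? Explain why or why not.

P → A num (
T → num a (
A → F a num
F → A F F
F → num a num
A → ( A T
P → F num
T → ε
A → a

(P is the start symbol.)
A grammar is LR(0) if no state in the canonical LR(0) collection has:
  - both a shift item (dot before a terminal) and a complete item (shift-reduce conflict), or
  - two or more complete items (reduce-reduce conflict; the accept item [P' → P .] counts as a complete item here).

Augment with P' → P and build the canonical LR(0) collection (I0 = CLOSURE({[P' → . P]}), then GOTO on every symbol after a dot until no new states appear). It has 24 states:
  I0: { [A → . ( A T], [A → . F a num], [A → . a], [F → . A F F], [F → . num a num], [P → . A num (], [P → . F num], [P' → . P] }  — shift
  I1: { [A → ( . A T], [A → . ( A T], [A → . F a num], [A → . a], [F → . A F F], [F → . num a num] }  — shift
  I2: { [A → . ( A T], [A → . F a num], [A → . a], [F → . A F F], [F → . num a num], [F → A . F F], [P → A . num (] }  — shift
  I3: { [A → F . a num], [P → F . num] }  — shift
  I4: { [P' → P .] }  — accept
  I5: { [A → a .] }  — reduce
  I6: { [F → num . a num] }  — shift
  I7: { [F → num a . num] }  — shift
  I8: { [F → num a num .] }  — reduce
  I9: { [A → F a . num] }  — shift
  I10: { [P → F num .] }  — reduce
  I11: { [A → F a num .] }  — reduce
  I12: { [A → . ( A T], [A → . F a num], [A → . a], [F → . A F F], [F → . num a num], [F → A . F F] }  — shift
  I13: { [A → . ( A T], [A → . F a num], [A → . a], [A → F . a num], [F → . A F F], [F → . num a num], [F → A F . F] }  — shift
  I14: { [F → num . a num], [P → A num . (] }  — shift
  I15: { [P → A num ( .] }  — reduce
  I16: { [A → F . a num], [F → A F F .] }  — shift, reduce
  I17: { [A → F a . num], [A → a .] }  — shift, reduce
  I18: { [A → ( A . T], [A → . ( A T], [A → . F a num], [A → . a], [F → . A F F], [F → . num a num], [F → A . F F], [T → . num a (], [T → .] }  — shift, reduce
  I19: { [A → F . a num] }  — shift
  I20: { [A → ( A T .] }  — reduce
  I21: { [F → num . a num], [T → num . a (] }  — shift
  I22: { [F → num a . num], [T → num a . (] }  — shift
  I23: { [T → num a ( .] }  — reduce

Conflict in state I16:
  Shift-reduce conflict between [F → A F F .] and [A → F . a num]
So the grammar is NOT LR(0).

Answer: No. Shift-reduce conflict between [F → A F F .] and [A → F . a num]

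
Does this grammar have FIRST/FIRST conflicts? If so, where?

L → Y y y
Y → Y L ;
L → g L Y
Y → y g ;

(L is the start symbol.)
Yes. Y → Y L ';' / Y → y g ';' on { 'y' }

FIRST sets of the non-terminals at (or reachable through a nullable prefix from) the front of some alternative:
  FIRST(Y) = { 'y' }

Productions for L:
  L → Y y y: FIRST = { 'y' }
  L → g L Y: FIRST = { 'g' }
Productions for Y:
  Y → Y L ;: FIRST = { 'y' }
  Y → y g ;: FIRST = { 'y' }

Conflict for Y: Y → Y L ; and Y → y g ;
  Overlap: { 'y' }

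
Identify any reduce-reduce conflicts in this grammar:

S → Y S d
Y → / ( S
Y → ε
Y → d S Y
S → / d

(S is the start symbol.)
Augment with S' → S and build the canonical LR(0) collection (I0 = CLOSURE({[S' → . S]}), then GOTO on every symbol after a dot until no new states appear). It has 13 states:
  I0: { [S → . / d], [S → . Y S d], [S' → . S], [Y → . / ( S], [Y → . d S Y], [Y → .] }  — shift, reduce
  I1: { [S → / . d], [Y → / . ( S] }  — shift
  I2: { [S' → S .] }  — accept
  I3: { [S → . / d], [S → . Y S d], [S → Y . S d], [Y → . / ( S], [Y → . d S Y], [Y → .] }  — shift, reduce
  I4: { [S → . / d], [S → . Y S d], [Y → . / ( S], [Y → . d S Y], [Y → .], [Y → d . S Y] }  — shift, reduce
  I5: { [Y → . / ( S], [Y → . d S Y], [Y → .], [Y → d S . Y] }  — shift, reduce
  I6: { [Y → / . ( S] }  — shift
  I7: { [Y → d S Y .] }  — reduce
  I8: { [S → . / d], [S → . Y S d], [Y → . / ( S], [Y → . d S Y], [Y → .], [Y → / ( . S] }  — shift, reduce
  I9: { [Y → / ( S .] }  — reduce
  I10: { [S → Y S . d] }  — shift
  I11: { [S → Y S d .] }  — reduce
  I12: { [S → / d .] }  — reduce

No state contains more than one complete item.

Answer: No reduce-reduce conflicts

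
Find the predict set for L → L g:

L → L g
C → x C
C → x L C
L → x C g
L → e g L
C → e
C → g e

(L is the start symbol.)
PREDICT(L → L g) = (FIRST(RHS) \ {ε}) ∪ (FOLLOW(L) if ε ∈ FIRST(RHS), i.e. RHS ⇒* ε)
FIRST(L) = { 'e', 'x' }
FIRST(L g) = { 'e', 'x' }
ε ∉ FIRST(L g), so FOLLOW(L) is not added.
PREDICT(L → L g) = { 'e', 'x' }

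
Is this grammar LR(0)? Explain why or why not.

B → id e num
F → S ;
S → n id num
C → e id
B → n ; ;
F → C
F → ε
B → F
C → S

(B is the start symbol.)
Augment with B' → B and build the canonical LR(0) collection (I0 = CLOSURE({[B' → . B]}), then GOTO on every symbol after a dot until no new states appear). It has 16 states:
  I0: { [B → . F], [B → . id e num], [B → . n ; ;], [B' → . B], [C → . S], [C → . e id], [F → . C], [F → . S ;], [F → .], [S → . n id num] }  — shift, reduce
  I1: { [B' → B .] }  — accept
  I2: { [F → C .] }  — reduce
  I3: { [B → F .] }  — reduce
  I4: { [C → S .], [F → S . ;] }  — shift, reduce
  I5: { [C → e . id] }  — shift
  I6: { [B → id . e num] }  — shift
  I7: { [B → n . ; ;], [S → n . id num] }  — shift
  I8: { [B → n ; . ;] }  — shift
  I9: { [S → n id . num] }  — shift
  I10: { [S → n id num .] }  — reduce
  I11: { [B → n ; ; .] }  — reduce
  I12: { [B → id e . num] }  — shift
  I13: { [B → id e num .] }  — reduce
  I14: { [C → e id .] }  — reduce
  I15: { [F → S ; .] }  — reduce

Conflict in state I0:
  Shift-reduce conflict between [F → .] and [B → . id e num]
So the grammar is NOT LR(0).

Answer: No. Shift-reduce conflict between [F → .] and [B → . id e num]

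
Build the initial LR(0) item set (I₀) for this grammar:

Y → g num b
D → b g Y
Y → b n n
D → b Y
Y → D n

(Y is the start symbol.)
First, augment the grammar with Y' → Y
I₀ = CLOSURE({ [Y' → . Y] }):
  [Y' → . Y] has the dot before Y: add [Y → . g num b], [Y → . b n n], [Y → . D n]
  [Y → . D n] has the dot before D: add [D → . b g Y], [D → . b Y]
No further items can be added.

I₀ = { [D → . b Y], [D → . b g Y], [Y → . D n], [Y → . b n n], [Y → . g num b], [Y' → . Y] }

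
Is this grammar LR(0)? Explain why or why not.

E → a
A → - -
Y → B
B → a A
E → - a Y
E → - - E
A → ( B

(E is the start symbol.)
A grammar is LR(0) if no state in the canonical LR(0) collection has:
  - both a shift item (dot before a terminal) and a complete item (shift-reduce conflict), or
  - two or more complete items (reduce-reduce conflict; the accept item [E' → E .] counts as a complete item here).

Augment with E' → E and build the canonical LR(0) collection (I0 = CLOSURE({[E' → . E]}), then GOTO on every symbol after a dot until no new states appear). It has 15 states:
  I0: { [E → . - - E], [E → . - a Y], [E → . a], [E' → . E] }  — shift
  I1: { [E → - . - E], [E → - . a Y] }  — shift
  I2: { [E' → E .] }  — accept
  I3: { [E → a .] }  — reduce
  I4: { [E → - - . E], [E → . - - E], [E → . - a Y], [E → . a] }  — shift
  I5: { [B → . a A], [E → - a . Y], [Y → . B] }  — shift
  I6: { [Y → B .] }  — reduce
  I7: { [E → - a Y .] }  — reduce
  I8: { [A → . ( B], [A → . - -], [B → a . A] }  — shift
  I9: { [A → ( . B], [B → . a A] }  — shift
  I10: { [A → - . -] }  — shift
  I11: { [B → a A .] }  — reduce
  I12: { [A → - - .] }  — reduce
  I13: { [A → ( B .] }  — reduce
  I14: { [E → - - E .] }  — reduce

Every state is either a pure shift/goto state or contains exactly one complete item and nothing to shift — no conflicts. The grammar is LR(0).

Answer: Yes, the grammar is LR(0)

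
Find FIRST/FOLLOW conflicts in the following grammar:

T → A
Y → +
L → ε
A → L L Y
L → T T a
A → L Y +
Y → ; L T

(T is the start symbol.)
Yes. L → T T a with FOLLOW(L) on { '+', ';' }

A FIRST/FOLLOW conflict occurs when a non-terminal N has a nullable alternative N → β (β ⇒* ε) and another alternative N → α with FIRST(α) ∩ FOLLOW(N) ≠ ∅: on such a lookahead the parser cannot decide between expanding α and letting N vanish via β.

Nullable non-terminals: L.
FIRST sets used below: FIRST(T) = { '+', ';' }

L: nullable alternative(s) L → ε; FOLLOW(L) = { '+', ';' }
  L → ε: FIRST \ {ε} = { } — this is the only nullable alternative, skip
  L → T T a: FIRST \ {ε} = { '+', ';' } — overlaps FOLLOW(L) on { '+', ';' }: CONFLICT

A, T, Y have no nullable alternative, so no FIRST/FOLLOW check is needed there.

So the grammar has 1 FIRST/FOLLOW conflict (marked CONFLICT above).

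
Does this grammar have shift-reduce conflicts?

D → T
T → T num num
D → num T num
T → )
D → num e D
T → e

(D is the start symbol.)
Yes — I3: [D → T .] vs [T → T . num num]; I7: [T → e .] vs [D → . num T num]; I9: [D → num T num .] vs [T → T num . num]

A shift-reduce conflict occurs when an LR(0) state has both:
  - a complete (reduce) item [A → α .] (dot at the end), and
  - a shift item [B → β . c γ] (dot before a terminal).

Augment with D' → D and build the canonical LR(0) collection (I0 = CLOSURE({[D' → . D]}), then GOTO on every symbol after a dot until no new states appear). It has 12 states:
  I0: { [D → . T], [D → . num T num], [D → . num e D], [D' → . D], [T → . )], [T → . T num num], [T → . e] }  — shift
  I1: { [T → ) .] }  — reduce
  I2: { [D' → D .] }  — accept
  I3: { [D → T .], [T → T . num num] }  — shift, reduce
  I4: { [T → e .] }  — reduce
  I5: { [D → num . T num], [D → num . e D], [T → . )], [T → . T num num], [T → . e] }  — shift
  I6: { [D → num T . num], [T → T . num num] }  — shift
  I7: { [D → . T], [D → . num T num], [D → . num e D], [D → num e . D], [T → . )], [T → . T num num], [T → . e], [T → e .] }  — shift, reduce
  I8: { [D → num e D .] }  — reduce
  I9: { [D → num T num .], [T → T num . num] }  — shift, reduce
  I10: { [T → T num num .] }  — reduce
  I11: { [T → T num . num] }  — shift

I3 contains reduce item [D → T .] and shift item [T → T . num num] — shift-reduce conflict.
I7 contains reduce item [T → e .] and shift items [D → . num T num], [D → . num e D], [T → . )], [T → . e] — shift-reduce conflict.
I9 contains reduce item [D → num T num .] and shift item [T → T num . num] — shift-reduce conflict.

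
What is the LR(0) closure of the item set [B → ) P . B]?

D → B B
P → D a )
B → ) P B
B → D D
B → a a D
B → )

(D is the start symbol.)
{ [B → ) P . B], [B → . ) P B], [B → . )], [B → . D D], [B → . a a D], [D → . B B] }

Start with: [B → ) P . B]
  [B → ) P . B] has the dot before B: add [B → . ) P B], [B → . D D], [B → . a a D], [B → . )]
  [B → . D D] has the dot before D: add [D → . B B]
No further items can be added.

CLOSURE = { [B → ) P . B], [B → . ) P B], [B → . )], [B → . D D], [B → . a a D], [D → . B B] }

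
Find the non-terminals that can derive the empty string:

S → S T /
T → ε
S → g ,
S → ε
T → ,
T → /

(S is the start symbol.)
ε-productions: T → ε, S → ε
So T, S are immediately nullable.
Every non-terminal is now nullable.
Nullable = { 'S', 'T' }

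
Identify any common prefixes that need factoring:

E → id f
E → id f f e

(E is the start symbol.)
Left-factoring is needed when two productions for the same non-terminal
share a common prefix on the right-hand side.

Productions for E:
  E → id f
  E → id f f e

Found common prefix 'id f' in productions for E

Answer: Yes, E has productions with common prefix 'id f'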